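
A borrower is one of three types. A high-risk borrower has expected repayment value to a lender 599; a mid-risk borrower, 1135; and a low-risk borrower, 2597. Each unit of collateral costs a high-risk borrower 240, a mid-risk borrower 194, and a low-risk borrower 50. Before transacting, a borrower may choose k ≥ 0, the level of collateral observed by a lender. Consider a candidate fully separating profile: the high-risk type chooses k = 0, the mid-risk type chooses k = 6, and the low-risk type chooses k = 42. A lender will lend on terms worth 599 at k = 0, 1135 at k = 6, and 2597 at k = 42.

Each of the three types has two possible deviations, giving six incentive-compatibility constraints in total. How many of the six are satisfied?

3

Low-risk (own payoff 2597 − 50×42 = 497): to k=0 gives 599 → profitable ✗; to k=6 gives 1135 − 50×6 = 835 → profitable ✗.
High-risk (own payoff 599): to k=6 gives 1135 − 240×6 = -305 → no gain ✓; to k=42 gives 2597 − 240×42 = -7483 → no gain ✓.
Mid-risk (own payoff 1135 − 194×6 = -29): to k=0 gives 599 → profitable ✗; to k=42 gives 2597 − 194×42 = -5551 → no gain ✓.
3 of the 6 constraints hold; not an equilibrium.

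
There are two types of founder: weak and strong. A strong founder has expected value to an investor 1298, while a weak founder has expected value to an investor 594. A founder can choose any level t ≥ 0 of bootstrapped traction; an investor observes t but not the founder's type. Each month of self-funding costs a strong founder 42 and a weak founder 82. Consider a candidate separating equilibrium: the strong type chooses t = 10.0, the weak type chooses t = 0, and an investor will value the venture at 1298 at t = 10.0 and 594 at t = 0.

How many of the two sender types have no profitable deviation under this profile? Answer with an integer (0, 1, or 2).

Weak type: stay at 0 → 594; mimic → 1298 − 82 × 10.0 = 478. IC holds (594 ≥ 478).
Strong type: signal → 1298 − 42 × 10.0 = 878; deviate to 0 → 594. IC holds (878 ≥ 594).
2 of 2 constraints hold, so this is a separating equilibrium.

2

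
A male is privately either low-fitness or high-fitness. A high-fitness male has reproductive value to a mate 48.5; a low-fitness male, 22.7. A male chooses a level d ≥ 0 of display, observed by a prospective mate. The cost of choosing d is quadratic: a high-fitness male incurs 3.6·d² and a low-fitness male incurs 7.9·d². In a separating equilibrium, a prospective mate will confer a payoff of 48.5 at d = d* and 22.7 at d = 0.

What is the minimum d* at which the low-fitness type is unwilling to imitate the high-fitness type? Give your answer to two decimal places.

1.81

The low-fitness type at d = 0 receives 22.7; imitating at d* yields 48.5 − 7.9·d*².
Indifference: 22.7 = 48.5 − 7.9·d*², so d*² = (48.5 − 22.7) / 7.9 ≈ 3.2658.
d* = √3.2658 ≈ 1.81.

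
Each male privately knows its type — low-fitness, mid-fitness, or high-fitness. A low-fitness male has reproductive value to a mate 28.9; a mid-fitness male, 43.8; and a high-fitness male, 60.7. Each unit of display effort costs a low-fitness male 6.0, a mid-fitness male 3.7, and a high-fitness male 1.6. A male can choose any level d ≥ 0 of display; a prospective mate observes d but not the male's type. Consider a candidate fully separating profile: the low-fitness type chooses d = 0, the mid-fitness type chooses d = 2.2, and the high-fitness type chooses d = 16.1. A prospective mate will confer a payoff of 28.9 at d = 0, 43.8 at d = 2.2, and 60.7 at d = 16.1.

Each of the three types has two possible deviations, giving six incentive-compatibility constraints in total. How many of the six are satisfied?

4

Mid-fitness (own payoff 43.8 − 3.7×2.2 = 35.66): to d=0 gives 28.9 → no gain ✓; to d=16.1 gives 60.7 − 3.7×16.1 = 1.13 → no gain ✓.
High-fitness (own payoff 60.7 − 1.6×16.1 = 34.94): to d=0 gives 28.9 → no gain ✓; to d=2.2 gives 43.8 − 1.6×2.2 = 40.28 → profitable ✗.
Low-fitness (own payoff 28.9): to d=2.2 gives 43.8 − 6.0×2.2 = 30.6 → profitable ✗; to d=16.1 gives 60.7 − 6.0×16.1 = -35.9 → no gain ✓.
4 of the 6 constraints hold; not an equilibrium.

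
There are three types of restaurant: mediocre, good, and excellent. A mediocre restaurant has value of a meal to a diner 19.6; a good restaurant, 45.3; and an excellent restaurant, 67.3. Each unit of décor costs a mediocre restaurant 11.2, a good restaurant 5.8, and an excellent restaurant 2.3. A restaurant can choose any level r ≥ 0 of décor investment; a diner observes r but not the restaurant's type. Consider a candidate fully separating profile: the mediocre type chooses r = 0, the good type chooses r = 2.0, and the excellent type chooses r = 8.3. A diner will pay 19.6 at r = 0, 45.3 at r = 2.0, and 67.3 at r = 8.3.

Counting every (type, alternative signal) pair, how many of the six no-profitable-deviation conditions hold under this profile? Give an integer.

Good (own payoff 45.3 − 5.8×2.0 = 33.7): to r=0 gives 19.6 → no gain ✓; to r=8.3 gives 67.3 − 5.8×8.3 = 19.16 → no gain ✓.
Mediocre (own payoff 19.6): to r=2.0 gives 45.3 − 11.2×2.0 = 22.9 → profitable ✗; to r=8.3 gives 67.3 − 11.2×8.3 = -25.66 → no gain ✓.
Excellent (own payoff 67.3 − 2.3×8.3 = 48.21): to r=0 gives 19.6 → no gain ✓; to r=2.0 gives 45.3 − 2.3×2.0 = 40.7 → no gain ✓.
5 of the 6 constraints hold; not an equilibrium.

5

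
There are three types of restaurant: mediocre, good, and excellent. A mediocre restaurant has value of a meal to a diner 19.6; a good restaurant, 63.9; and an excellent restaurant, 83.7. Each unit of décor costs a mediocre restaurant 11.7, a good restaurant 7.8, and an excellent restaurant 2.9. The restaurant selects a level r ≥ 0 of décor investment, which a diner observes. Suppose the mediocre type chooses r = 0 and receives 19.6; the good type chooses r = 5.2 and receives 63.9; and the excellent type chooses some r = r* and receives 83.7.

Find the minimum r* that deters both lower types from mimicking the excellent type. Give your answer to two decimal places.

Mediocre type (on-path payoff 19.6) won't mimic when 19.6 ≥ 83.7 − 11.7·r*, i.e. r* ≥ 5.48.
Good type (on-path payoff 63.9 − 7.8×5.2 = 23.34) won't mimic when 23.34 ≥ 83.7 − 7.8·r*, i.e. r* ≥ 7.74.
Both must hold, so r* = max(5.48, 7.74) = 7.74. The good type's constraint binds.

7.74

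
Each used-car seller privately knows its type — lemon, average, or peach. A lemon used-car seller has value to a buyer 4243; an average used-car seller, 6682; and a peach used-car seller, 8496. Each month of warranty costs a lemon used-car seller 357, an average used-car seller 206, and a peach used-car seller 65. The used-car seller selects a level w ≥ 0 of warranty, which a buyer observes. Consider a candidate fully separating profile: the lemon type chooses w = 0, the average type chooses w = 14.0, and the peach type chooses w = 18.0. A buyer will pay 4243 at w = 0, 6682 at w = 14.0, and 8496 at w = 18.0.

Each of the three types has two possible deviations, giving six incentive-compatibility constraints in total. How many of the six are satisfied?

4

Lemon (own payoff 4243): to w=14.0 gives 6682 − 357×14.0 = 1684 → no gain ✓; to w=18.0 gives 8496 − 357×18.0 = 2070 → no gain ✓.
Peach (own payoff 8496 − 65×18.0 = 7326): to w=0 gives 4243 → no gain ✓; to w=14.0 gives 6682 − 65×14.0 = 5772 → no gain ✓.
Average (own payoff 6682 − 206×14.0 = 3798): to w=0 gives 4243 → profitable ✗; to w=18.0 gives 8496 − 206×18.0 = 4788 → profitable ✗.
4 of the 6 constraints hold; not an equilibrium.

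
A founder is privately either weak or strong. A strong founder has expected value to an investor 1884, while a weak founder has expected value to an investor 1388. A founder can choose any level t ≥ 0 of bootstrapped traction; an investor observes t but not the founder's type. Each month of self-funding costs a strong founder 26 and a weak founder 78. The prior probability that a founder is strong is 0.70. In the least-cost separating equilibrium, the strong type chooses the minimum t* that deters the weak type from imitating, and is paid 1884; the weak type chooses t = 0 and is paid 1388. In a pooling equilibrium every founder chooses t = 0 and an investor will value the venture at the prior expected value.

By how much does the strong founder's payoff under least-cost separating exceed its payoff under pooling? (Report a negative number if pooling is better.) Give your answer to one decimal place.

Least-cost separating signal: t* solves 1388 = 1884 − 78·t*, so t* = (1884 − 1388)/78 ≈ 6.3590.
Strong type's separating payoff: 1884 − 26 × t* = 1884 − 26 × (1884 − 1388)/78 = 1884 − 12896/78 ≈ 1718.667.
Pooling payoff: 0.70 × 1884 + 0.30 × 1388 = 1735.2.
Difference: 1718.667 − 1735.2 = -16.533, i.e. -16.5 to one decimal place.
The strong type would prefer the pooling outcome.

-16.5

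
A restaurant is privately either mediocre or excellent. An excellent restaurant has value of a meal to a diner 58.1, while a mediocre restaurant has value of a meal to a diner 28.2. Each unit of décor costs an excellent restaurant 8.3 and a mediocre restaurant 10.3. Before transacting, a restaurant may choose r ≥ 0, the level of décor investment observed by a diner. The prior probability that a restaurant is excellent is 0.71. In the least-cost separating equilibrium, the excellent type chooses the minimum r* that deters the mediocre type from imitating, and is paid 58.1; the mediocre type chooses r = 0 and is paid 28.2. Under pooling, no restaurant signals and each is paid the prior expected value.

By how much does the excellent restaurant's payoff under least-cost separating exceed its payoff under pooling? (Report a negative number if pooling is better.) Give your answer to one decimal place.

-15.4

Least-cost separating signal: r* solves 28.2 = 58.1 − 10.3·r*, so r* = (58.1 − 28.2)/10.3 ≈ 2.9029.
Excellent type's separating payoff: 58.1 − 8.3 × r* = 58.1 − 8.3 × (58.1 − 28.2)/10.3 = 58.1 − 248.17/10.3 ≈ 34.006.
Pooling payoff: 0.71 × 58.1 + 0.29 × 28.2 = 49.429.
Difference: 34.006 − 49.429 = -15.423, i.e. -15.4 to one decimal place.
The excellent type would prefer the pooling outcome.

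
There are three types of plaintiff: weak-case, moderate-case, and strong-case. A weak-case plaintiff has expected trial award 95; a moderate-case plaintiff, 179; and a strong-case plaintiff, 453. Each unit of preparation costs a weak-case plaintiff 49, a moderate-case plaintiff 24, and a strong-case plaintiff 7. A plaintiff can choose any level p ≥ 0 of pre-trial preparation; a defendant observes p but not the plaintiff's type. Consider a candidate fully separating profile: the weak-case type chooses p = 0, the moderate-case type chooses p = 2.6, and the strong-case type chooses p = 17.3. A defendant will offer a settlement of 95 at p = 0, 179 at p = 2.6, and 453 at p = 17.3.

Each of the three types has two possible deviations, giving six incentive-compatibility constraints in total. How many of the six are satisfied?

6

Strong-case (own payoff 453 − 7×17.3 = 331.9): to p=0 gives 95 → no gain ✓; to p=2.6 gives 179 − 7×2.6 = 160.8 → no gain ✓.
Weak-case (own payoff 95): to p=2.6 gives 179 − 49×2.6 = 51.6 → no gain ✓; to p=17.3 gives 453 − 49×17.3 = -394.7 → no gain ✓.
Moderate-case (own payoff 179 − 24×2.6 = 116.6): to p=0 gives 95 → no gain ✓; to p=17.3 gives 453 − 24×17.3 = 37.8 → no gain ✓.
6 of the 6 constraints hold; this profile is a separating equilibrium.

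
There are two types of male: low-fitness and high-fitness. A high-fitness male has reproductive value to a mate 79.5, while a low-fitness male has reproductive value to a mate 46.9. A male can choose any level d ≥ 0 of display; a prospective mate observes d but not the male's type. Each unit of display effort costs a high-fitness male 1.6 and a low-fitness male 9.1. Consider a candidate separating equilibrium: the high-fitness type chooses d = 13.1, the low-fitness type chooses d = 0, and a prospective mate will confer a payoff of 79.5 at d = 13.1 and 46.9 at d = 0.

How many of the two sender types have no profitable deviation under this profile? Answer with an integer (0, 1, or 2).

Low-fitness type: stay at 0 → 46.9; mimic → 79.5 − 9.1 × 13.1 = -39.71. IC holds (46.9 ≥ -39.71).
High-fitness type: signal → 79.5 − 1.6 × 13.1 = 58.54; deviate to 0 → 46.9. IC holds (58.54 ≥ 46.9).
2 of 2 constraints hold, so this is a separating equilibrium.

2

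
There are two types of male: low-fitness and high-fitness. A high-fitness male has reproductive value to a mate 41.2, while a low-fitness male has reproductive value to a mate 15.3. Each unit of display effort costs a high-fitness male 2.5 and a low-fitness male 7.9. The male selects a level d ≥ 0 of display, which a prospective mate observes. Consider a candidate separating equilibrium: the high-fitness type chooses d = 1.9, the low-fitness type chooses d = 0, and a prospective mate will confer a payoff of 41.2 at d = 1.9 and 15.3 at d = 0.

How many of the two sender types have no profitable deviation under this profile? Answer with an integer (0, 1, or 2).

Low-fitness type: stay at 0 → 15.3; mimic → 41.2 − 7.9 × 1.9 = 26.19. IC fails (15.3 < 26.19).
High-fitness type: signal → 41.2 − 2.5 × 1.9 = 36.45; deviate to 0 → 15.3. IC holds (36.45 ≥ 15.3).
1 of 2 constraints hold, so this profile is not an equilibrium.

1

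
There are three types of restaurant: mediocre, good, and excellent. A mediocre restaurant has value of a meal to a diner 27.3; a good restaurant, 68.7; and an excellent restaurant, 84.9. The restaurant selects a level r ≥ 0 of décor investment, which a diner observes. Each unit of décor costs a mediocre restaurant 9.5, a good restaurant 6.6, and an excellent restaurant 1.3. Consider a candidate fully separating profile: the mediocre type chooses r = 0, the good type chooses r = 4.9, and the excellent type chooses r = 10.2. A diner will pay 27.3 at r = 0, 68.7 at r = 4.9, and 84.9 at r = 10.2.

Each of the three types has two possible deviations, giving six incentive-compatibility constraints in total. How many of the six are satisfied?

Good (own payoff 68.7 − 6.6×4.9 = 36.36): to r=0 gives 27.3 → no gain ✓; to r=10.2 gives 84.9 − 6.6×10.2 = 17.58 → no gain ✓.
Mediocre (own payoff 27.3): to r=4.9 gives 68.7 − 9.5×4.9 = 22.15 → no gain ✓; to r=10.2 gives 84.9 − 9.5×10.2 = -12 → no gain ✓.
Excellent (own payoff 84.9 − 1.3×10.2 = 71.64): to r=0 gives 27.3 → no gain ✓; to r=4.9 gives 68.7 − 1.3×4.9 = 62.33 → no gain ✓.
6 of the 6 constraints hold; this profile is a separating equilibrium.

6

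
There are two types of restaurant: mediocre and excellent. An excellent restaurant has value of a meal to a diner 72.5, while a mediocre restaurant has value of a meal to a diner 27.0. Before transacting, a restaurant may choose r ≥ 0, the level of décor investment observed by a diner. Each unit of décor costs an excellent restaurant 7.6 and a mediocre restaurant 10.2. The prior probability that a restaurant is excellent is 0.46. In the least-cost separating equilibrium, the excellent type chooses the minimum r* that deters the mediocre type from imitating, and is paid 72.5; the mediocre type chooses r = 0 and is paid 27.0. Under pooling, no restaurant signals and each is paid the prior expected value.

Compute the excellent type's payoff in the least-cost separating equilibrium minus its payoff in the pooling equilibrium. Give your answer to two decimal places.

-9.33

Least-cost separating signal: r* solves 27.0 = 72.5 − 10.2·r*, so r* = (72.5 − 27.0)/10.2 ≈ 4.4608.
Excellent type's separating payoff: 72.5 − 7.6 × r* = 72.5 − 7.6 × (72.5 − 27.0)/10.2 = 72.5 − 345.8/10.2 ≈ 38.5980.
Pooling payoff: 0.46 × 72.5 + 0.54 × 27.0 = 47.93.
Difference: 38.5980 − 47.93 = -9.332, i.e. -9.33 to two decimal places.
The excellent type would prefer the pooling outcome.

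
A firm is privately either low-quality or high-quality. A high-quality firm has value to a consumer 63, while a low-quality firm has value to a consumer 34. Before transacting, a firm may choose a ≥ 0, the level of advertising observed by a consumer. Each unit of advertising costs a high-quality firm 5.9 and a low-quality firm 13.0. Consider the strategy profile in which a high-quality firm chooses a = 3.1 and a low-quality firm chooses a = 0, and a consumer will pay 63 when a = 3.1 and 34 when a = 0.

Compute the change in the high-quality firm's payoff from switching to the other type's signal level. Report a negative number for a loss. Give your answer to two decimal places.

-10.71

Playing a = 3.1 the high-quality firm receives 63 − 5.9 × 3.1 = 44.71.
Deviating to a = 0 yields 34 instead.
Gain from deviating: 34 − 44.71 = -10.71.
The gain is negative, so the high-quality type's incentive-compatibility constraint is satisfied.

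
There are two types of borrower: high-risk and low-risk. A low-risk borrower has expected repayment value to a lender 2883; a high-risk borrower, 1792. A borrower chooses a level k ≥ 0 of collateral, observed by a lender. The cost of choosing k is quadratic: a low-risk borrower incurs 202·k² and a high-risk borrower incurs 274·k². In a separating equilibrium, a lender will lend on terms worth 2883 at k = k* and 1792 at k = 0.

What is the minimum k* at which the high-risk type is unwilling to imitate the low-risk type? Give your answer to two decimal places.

2.00

The high-risk type at k = 0 receives 1792; imitating at k* yields 2883 − 274·k*².
Indifference: 1792 = 2883 − 274·k*², so k*² = (2883 − 1792) / 274 ≈ 3.9818.
k* = √3.9818 ≈ 2.00.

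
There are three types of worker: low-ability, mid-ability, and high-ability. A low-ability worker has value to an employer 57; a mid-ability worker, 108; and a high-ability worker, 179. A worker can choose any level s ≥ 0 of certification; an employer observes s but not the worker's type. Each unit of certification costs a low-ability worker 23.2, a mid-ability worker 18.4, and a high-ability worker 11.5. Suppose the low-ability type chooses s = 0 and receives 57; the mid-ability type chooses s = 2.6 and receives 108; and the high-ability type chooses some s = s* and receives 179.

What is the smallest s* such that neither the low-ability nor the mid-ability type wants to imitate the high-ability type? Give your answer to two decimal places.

6.46

Mid-ability type (on-path payoff 108 − 18.4×2.6 = 60.16) won't mimic when 60.16 ≥ 179 − 18.4·s*, i.e. s* ≥ 6.46.
Low-ability type (on-path payoff 57) won't mimic when 57 ≥ 179 − 23.2·s*, i.e. s* ≥ 5.26.
Both must hold, so s* = max(5.26, 6.46) = 6.46. The mid-ability type's constraint binds.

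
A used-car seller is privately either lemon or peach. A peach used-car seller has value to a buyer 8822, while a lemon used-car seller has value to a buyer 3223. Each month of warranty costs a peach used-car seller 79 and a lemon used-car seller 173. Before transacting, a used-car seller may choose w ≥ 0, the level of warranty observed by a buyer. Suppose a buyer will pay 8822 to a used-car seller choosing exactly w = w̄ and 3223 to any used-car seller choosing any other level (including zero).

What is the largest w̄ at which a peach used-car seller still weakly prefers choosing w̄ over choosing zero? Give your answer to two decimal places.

Choosing w̄ yields the peach type 8822 − 79·w̄; choosing zero yields 3223.
The peach type is indifferent at 8822 − 79·w̄ = 3223, i.e. w̄ = (8822 − 3223) / 79 ≈ 70.87.
For any w̄ above 70.87 the peach type would rather pool at zero, so separation collapses.

70.87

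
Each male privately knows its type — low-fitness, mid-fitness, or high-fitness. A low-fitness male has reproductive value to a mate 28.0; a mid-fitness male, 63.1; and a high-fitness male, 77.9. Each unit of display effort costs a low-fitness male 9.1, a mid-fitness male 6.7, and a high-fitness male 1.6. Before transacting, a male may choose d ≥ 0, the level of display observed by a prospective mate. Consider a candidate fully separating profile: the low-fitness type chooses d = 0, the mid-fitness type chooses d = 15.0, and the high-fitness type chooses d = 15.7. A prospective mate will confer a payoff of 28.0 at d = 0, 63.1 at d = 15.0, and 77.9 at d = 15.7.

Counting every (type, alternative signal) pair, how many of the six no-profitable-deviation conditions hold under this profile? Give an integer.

4

High-fitness (own payoff 77.9 − 1.6×15.7 = 52.78): to d=0 gives 28.0 → no gain ✓; to d=15.0 gives 63.1 − 1.6×15.0 = 39.1 → no gain ✓.
Mid-fitness (own payoff 63.1 − 6.7×15.0 = -37.4): to d=0 gives 28.0 → profitable ✗; to d=15.7 gives 77.9 − 6.7×15.7 = -27.29 → profitable ✗.
Low-fitness (own payoff 28.0): to d=15.0 gives 63.1 − 9.1×15.0 = -73.4 → no gain ✓; to d=15.7 gives 77.9 − 9.1×15.7 = -64.97 → no gain ✓.
4 of the 6 constraints hold; not an equilibrium.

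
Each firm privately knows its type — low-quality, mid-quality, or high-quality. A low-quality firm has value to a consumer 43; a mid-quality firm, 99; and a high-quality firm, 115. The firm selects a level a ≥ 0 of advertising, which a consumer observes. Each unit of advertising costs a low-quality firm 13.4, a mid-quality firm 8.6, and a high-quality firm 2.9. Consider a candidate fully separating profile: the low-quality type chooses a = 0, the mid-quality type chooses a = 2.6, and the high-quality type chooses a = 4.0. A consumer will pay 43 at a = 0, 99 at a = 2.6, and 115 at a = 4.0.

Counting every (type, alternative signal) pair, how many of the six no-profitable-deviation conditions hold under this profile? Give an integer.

3

Low-quality (own payoff 43): to a=2.6 gives 99 − 13.4×2.6 = 64.16 → profitable ✗; to a=4.0 gives 115 − 13.4×4.0 = 61.4 → profitable ✗.
Mid-quality (own payoff 99 − 8.6×2.6 = 76.64): to a=0 gives 43 → no gain ✓; to a=4.0 gives 115 − 8.6×4.0 = 80.6 → profitable ✗.
High-quality (own payoff 115 − 2.9×4.0 = 103.4): to a=0 gives 43 → no gain ✓; to a=2.6 gives 99 − 2.9×2.6 = 91.46 → no gain ✓.
3 of the 6 constraints hold; not an equilibrium.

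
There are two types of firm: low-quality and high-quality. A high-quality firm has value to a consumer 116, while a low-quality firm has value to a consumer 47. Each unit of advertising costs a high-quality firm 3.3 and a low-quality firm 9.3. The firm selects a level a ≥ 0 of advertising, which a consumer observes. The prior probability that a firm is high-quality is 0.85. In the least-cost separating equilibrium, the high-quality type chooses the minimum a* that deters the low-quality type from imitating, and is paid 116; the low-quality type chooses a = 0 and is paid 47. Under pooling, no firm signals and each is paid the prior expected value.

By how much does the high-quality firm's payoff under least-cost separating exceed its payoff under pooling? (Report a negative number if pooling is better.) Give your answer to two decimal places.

-14.13

Least-cost separating signal: a* solves 47 = 116 − 9.3·a*, so a* = (116 − 47)/9.3 ≈ 7.4194.
High-quality type's separating payoff: 116 − 3.3 × a* = 116 − 3.3 × (116 − 47)/9.3 = 116 − 227.7/9.3 ≈ 91.5161.
Pooling payoff: 0.85 × 116 + 0.15 × 47 = 105.65.
Difference: 91.5161 − 105.65 = -14.1339, i.e. -14.13 to two decimal places.
The high-quality type would prefer the pooling outcome.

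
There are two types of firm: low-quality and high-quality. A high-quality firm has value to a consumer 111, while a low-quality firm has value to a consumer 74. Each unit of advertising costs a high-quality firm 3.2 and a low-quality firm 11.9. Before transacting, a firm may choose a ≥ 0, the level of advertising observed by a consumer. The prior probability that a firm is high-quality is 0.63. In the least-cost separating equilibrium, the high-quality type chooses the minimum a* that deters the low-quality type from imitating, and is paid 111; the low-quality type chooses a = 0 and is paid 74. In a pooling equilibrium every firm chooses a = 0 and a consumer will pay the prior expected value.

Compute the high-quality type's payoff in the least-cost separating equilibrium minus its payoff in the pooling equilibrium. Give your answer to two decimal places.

Least-cost separating signal: a* solves 74 = 111 − 11.9·a*, so a* = (111 − 74)/11.9 ≈ 3.1092.
High-quality type's separating payoff: 111 − 3.2 × a* = 111 − 3.2 × (111 − 74)/11.9 = 111 − 118.4/11.9 ≈ 101.0504.
Pooling payoff: 0.63 × 111 + 0.37 × 74 = 97.31.
Difference: 101.0504 − 97.31 = 3.7404, i.e. 3.74 to two decimal places.
The high-quality type prefers to separate.

3.74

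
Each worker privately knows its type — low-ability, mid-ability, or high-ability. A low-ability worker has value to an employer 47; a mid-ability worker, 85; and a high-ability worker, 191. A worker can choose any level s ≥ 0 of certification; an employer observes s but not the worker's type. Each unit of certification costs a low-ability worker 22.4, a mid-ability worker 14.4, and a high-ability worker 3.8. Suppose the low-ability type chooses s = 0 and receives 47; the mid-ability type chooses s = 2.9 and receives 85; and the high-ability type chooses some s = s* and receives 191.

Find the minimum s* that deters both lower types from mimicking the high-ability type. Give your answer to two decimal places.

Mid-ability type (on-path payoff 85 − 14.4×2.9 = 43.24) won't mimic when 43.24 ≥ 191 − 14.4·s*, i.e. s* ≥ 10.26.
Low-ability type (on-path payoff 47) won't mimic when 47 ≥ 191 − 22.4·s*, i.e. s* ≥ 6.43.
Both must hold, so s* = max(6.43, 10.26) = 10.26. The mid-ability type's constraint binds.

10.26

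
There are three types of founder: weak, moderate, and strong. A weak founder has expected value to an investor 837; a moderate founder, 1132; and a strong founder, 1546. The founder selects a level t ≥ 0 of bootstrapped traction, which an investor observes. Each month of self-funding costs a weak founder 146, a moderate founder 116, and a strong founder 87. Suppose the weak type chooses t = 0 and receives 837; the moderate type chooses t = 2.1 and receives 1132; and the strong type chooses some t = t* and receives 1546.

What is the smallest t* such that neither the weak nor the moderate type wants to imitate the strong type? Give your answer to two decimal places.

Moderate type (on-path payoff 1132 − 116×2.1 = 888.4) won't mimic when 888.4 ≥ 1546 − 116·t*, i.e. t* ≥ 5.67.
Weak type (on-path payoff 837) won't mimic when 837 ≥ 1546 − 146·t*, i.e. t* ≥ 4.86.
Both must hold, so t* = max(4.86, 5.67) = 5.67. The moderate type's constraint binds.

5.67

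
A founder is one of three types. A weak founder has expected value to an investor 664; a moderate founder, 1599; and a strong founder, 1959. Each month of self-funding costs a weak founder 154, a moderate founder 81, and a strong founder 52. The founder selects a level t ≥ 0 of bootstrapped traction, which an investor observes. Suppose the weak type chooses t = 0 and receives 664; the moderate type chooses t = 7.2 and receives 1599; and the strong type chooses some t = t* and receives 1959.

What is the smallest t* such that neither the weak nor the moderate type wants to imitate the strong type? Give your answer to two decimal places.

Moderate type (on-path payoff 1599 − 81×7.2 = 1015.8) won't mimic when 1015.8 ≥ 1959 − 81·t*, i.e. t* ≥ 11.64.
Weak type (on-path payoff 664) won't mimic when 664 ≥ 1959 − 154·t*, i.e. t* ≥ 8.41.
Both must hold, so t* = max(8.41, 11.64) = 11.64. The moderate type's constraint binds.

11.64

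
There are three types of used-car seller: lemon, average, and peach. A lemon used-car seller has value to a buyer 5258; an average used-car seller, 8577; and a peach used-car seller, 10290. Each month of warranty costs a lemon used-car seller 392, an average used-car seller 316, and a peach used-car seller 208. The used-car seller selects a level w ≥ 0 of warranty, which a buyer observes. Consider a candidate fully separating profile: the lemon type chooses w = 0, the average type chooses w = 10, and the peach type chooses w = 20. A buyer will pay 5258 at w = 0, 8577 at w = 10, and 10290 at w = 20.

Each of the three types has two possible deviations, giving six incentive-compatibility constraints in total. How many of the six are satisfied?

5

Average (own payoff 8577 − 316×10 = 5417): to w=0 gives 5258 → no gain ✓; to w=20 gives 10290 − 316×20 = 3970 → no gain ✓.
Lemon (own payoff 5258): to w=10 gives 8577 − 392×10 = 4657 → no gain ✓; to w=20 gives 10290 − 392×20 = 2450 → no gain ✓.
Peach (own payoff 10290 − 208×20 = 6130): to w=0 gives 5258 → no gain ✓; to w=10 gives 8577 − 208×10 = 6497 → profitable ✗.
5 of the 6 constraints hold; not an equilibrium.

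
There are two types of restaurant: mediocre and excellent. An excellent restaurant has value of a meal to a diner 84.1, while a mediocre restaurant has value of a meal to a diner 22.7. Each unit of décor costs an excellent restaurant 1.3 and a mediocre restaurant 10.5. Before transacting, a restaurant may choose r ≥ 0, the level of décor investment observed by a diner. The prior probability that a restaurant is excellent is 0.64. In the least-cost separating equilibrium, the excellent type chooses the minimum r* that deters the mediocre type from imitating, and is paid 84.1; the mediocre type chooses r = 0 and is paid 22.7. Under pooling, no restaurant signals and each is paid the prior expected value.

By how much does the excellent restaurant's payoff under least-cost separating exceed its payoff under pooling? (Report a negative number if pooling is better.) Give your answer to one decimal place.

Least-cost separating signal: r* solves 22.7 = 84.1 − 10.5·r*, so r* = (84.1 − 22.7)/10.5 ≈ 5.8476.
Excellent type's separating payoff: 84.1 − 1.3 × r* = 84.1 − 1.3 × (84.1 − 22.7)/10.5 = 84.1 − 79.82/10.5 ≈ 76.498.
Pooling payoff: 0.64 × 84.1 + 0.36 × 22.7 = 61.996.
Difference: 76.498 − 61.996 = 14.502, i.e. 14.5 to one decimal place.
The excellent type prefers to separate.

14.5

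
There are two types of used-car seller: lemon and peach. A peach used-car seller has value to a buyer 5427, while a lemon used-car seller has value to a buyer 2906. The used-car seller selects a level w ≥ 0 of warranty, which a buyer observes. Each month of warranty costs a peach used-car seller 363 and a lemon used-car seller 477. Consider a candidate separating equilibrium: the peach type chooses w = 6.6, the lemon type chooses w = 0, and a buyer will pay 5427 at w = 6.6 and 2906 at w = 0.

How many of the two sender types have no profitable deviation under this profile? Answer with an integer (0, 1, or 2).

2

Lemon type: stay at 0 → 2906; mimic → 5427 − 477 × 6.6 = 2278.8. IC holds (2906 ≥ 2278.8).
Peach type: signal → 5427 − 363 × 6.6 = 3031.2; deviate to 0 → 2906. IC holds (3031.2 ≥ 2906).
2 of 2 constraints hold, so this is a separating equilibrium.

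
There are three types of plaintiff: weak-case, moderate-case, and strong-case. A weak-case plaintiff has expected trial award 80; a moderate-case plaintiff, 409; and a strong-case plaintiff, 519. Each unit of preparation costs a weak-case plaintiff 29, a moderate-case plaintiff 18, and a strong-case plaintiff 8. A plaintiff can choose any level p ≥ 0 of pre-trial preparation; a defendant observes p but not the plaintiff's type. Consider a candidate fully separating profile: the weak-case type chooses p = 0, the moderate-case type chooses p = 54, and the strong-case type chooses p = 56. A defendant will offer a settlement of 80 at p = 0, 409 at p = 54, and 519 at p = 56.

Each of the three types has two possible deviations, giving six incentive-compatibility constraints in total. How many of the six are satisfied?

Weak-case (own payoff 80): to p=54 gives 409 − 29×54 = -1157 → no gain ✓; to p=56 gives 519 − 29×56 = -1105 → no gain ✓.
Strong-case (own payoff 519 − 8×56 = 71): to p=0 gives 80 → profitable ✗; to p=54 gives 409 − 8×54 = -23 → no gain ✓.
Moderate-case (own payoff 409 − 18×54 = -563): to p=0 gives 80 → profitable ✗; to p=56 gives 519 − 18×56 = -489 → profitable ✗.
3 of the 6 constraints hold; not an equilibrium.

3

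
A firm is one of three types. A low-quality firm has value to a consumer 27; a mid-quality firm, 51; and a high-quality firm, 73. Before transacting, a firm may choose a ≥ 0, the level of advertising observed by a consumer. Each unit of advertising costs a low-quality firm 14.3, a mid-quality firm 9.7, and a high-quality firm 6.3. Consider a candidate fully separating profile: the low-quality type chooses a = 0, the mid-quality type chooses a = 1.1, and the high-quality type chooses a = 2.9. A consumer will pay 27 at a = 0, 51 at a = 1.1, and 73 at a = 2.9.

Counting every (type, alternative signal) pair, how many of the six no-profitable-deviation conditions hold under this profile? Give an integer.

3

Mid-quality (own payoff 51 − 9.7×1.1 = 40.33): to a=0 gives 27 → no gain ✓; to a=2.9 gives 73 − 9.7×2.9 = 44.87 → profitable ✗.
High-quality (own payoff 73 − 6.3×2.9 = 54.73): to a=0 gives 27 → no gain ✓; to a=1.1 gives 51 − 6.3×1.1 = 44.07 → no gain ✓.
Low-quality (own payoff 27): to a=1.1 gives 51 − 14.3×1.1 = 35.27 → profitable ✗; to a=2.9 gives 73 − 14.3×2.9 = 31.53 → profitable ✗.
3 of the 6 constraints hold; not an equilibrium.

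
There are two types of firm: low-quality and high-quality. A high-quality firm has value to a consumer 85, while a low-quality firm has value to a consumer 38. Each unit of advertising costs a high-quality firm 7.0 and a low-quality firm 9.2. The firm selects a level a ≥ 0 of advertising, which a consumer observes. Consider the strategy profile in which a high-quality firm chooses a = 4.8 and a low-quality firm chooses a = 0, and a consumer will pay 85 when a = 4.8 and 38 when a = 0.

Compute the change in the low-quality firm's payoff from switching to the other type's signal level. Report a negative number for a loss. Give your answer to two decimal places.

2.84

Playing a = 0 the low-quality firm receives 38.
Deviating to a = 4.8 brings payment 85 at cost 9.2 × 4.8 = 44.16, netting 40.84.
Gain from deviating: 40.84 − 38 = 2.84.
The gain is positive, so the low-quality type's incentive-compatibility constraint is violated — this profile is not a separating equilibrium.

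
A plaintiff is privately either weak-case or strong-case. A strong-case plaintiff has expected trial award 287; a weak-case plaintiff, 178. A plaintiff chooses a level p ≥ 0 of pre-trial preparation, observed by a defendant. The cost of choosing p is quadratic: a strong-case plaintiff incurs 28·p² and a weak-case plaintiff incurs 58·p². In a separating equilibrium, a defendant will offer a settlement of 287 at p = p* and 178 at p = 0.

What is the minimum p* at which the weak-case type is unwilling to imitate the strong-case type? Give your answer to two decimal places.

The weak-case type at p = 0 receives 178; imitating at p* yields 287 − 58·p*².
Indifference: 178 = 287 − 58·p*², so p*² = (287 − 178) / 58 ≈ 1.8793.
p* = √1.8793 ≈ 1.37.

1.37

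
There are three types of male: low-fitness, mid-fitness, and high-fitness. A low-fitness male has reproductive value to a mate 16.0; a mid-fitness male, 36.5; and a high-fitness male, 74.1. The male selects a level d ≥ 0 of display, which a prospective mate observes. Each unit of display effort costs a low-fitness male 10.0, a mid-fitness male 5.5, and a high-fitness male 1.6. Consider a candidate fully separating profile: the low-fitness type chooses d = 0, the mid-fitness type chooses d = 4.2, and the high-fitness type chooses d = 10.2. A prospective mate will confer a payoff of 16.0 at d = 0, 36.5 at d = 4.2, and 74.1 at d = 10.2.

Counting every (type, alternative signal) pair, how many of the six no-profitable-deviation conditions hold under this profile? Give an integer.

Mid-fitness (own payoff 36.5 − 5.5×4.2 = 13.4): to d=0 gives 16.0 → profitable ✗; to d=10.2 gives 74.1 − 5.5×10.2 = 18 → profitable ✗.
Low-fitness (own payoff 16.0): to d=4.2 gives 36.5 − 10.0×4.2 = -5.5 → no gain ✓; to d=10.2 gives 74.1 − 10.0×10.2 = -27.9 → no gain ✓.
High-fitness (own payoff 74.1 − 1.6×10.2 = 57.78): to d=0 gives 16.0 → no gain ✓; to d=4.2 gives 36.5 − 1.6×4.2 = 29.78 → no gain ✓.
4 of the 6 constraints hold; not an equilibrium.

4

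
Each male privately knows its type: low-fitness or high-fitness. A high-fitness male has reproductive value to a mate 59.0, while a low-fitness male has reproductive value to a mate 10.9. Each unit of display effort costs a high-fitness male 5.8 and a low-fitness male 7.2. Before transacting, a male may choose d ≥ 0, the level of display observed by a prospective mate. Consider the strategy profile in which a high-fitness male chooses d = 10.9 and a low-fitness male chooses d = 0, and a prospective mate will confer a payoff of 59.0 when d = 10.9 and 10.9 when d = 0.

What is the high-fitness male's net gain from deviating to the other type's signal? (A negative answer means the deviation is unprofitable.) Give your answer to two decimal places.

Playing d = 10.9 the high-fitness male receives 59.0 − 5.8 × 10.9 = -4.22.
Deviating to d = 0 yields 10.9 instead.
Gain from deviating: 10.9 − (-4.22) = 15.12.
The gain is positive, so the high-fitness type's incentive-compatibility constraint is violated — this profile is not a separating equilibrium.

15.12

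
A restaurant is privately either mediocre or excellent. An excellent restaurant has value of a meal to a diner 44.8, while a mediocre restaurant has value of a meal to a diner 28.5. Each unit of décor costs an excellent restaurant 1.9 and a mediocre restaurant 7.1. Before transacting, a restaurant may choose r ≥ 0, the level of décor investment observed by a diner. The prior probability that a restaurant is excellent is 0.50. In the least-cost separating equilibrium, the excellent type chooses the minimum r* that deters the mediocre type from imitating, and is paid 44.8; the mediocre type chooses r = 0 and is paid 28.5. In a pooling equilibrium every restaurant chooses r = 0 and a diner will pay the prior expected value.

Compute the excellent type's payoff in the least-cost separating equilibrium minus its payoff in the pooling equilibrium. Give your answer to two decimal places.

3.79

Least-cost separating signal: r* solves 28.5 = 44.8 − 7.1·r*, so r* = (44.8 − 28.5)/7.1 ≈ 2.2958.
Excellent type's separating payoff: 44.8 − 1.9 × r* = 44.8 − 1.9 × (44.8 − 28.5)/7.1 = 44.8 − 30.97/7.1 ≈ 40.4380.
Pooling payoff: 0.50 × 44.8 + 0.50 × 28.5 = 36.65.
Difference: 40.4380 − 36.65 = 3.788, i.e. 3.79 to two decimal places.
The excellent type prefers to separate.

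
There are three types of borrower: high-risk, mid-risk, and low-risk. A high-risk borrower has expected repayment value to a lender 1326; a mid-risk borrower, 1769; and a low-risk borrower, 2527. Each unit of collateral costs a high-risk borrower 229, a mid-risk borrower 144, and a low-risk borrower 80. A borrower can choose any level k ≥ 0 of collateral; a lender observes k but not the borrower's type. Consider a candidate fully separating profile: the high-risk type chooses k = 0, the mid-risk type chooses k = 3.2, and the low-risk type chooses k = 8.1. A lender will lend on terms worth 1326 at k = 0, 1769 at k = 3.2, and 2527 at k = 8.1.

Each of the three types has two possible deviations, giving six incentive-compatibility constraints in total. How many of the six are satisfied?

4

High-risk (own payoff 1326): to k=3.2 gives 1769 − 229×3.2 = 1036.2 → no gain ✓; to k=8.1 gives 2527 − 229×8.1 = 672.1 → no gain ✓.
Low-risk (own payoff 2527 − 80×8.1 = 1879): to k=0 gives 1326 → no gain ✓; to k=3.2 gives 1769 − 80×3.2 = 1513 → no gain ✓.
Mid-risk (own payoff 1769 − 144×3.2 = 1308.2): to k=0 gives 1326 → profitable ✗; to k=8.1 gives 2527 − 144×8.1 = 1360.6 → profitable ✗.
4 of the 6 constraints hold; not an equilibrium.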